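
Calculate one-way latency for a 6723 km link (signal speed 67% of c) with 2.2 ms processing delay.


Speed = 0.67 * 3e5 km/s = 201000 km/s
Propagation delay = 6723 / 201000 = 0.0334 s = 33.4478 ms
Processing delay = 2.2 ms
Total one-way latency = 35.6478 ms


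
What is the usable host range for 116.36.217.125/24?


Network: 116.36.217.0
Broadcast: 116.36.217.255
First usable = network + 1
Last usable = broadcast - 1
Range: 116.36.217.1 to 116.36.217.254


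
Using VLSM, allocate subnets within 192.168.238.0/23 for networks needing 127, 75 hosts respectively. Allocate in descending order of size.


127 hosts -> /24 (254 usable): 192.168.238.0/24
75 hosts -> /25 (126 usable): 192.168.239.0/25
Allocation: 192.168.238.0/24 (127 hosts, 254 usable); 192.168.239.0/25 (75 hosts, 126 usable)


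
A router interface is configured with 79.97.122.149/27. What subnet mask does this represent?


/27 means 27 network bits, 5 host bits
Binary: 11111111111111111111111111100000
Mask: 255.255.255.224


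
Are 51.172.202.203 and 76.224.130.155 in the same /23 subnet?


Mask: 255.255.254.0
51.172.202.203 AND mask = 51.172.202.0
76.224.130.155 AND mask = 76.224.130.0
No, different subnets (51.172.202.0 vs 76.224.130.0)


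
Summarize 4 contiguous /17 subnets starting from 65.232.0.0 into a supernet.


Original prefix: /17
Number of subnets: 4 = 2^2
New prefix = 17 - 2 = 15
Supernet: 65.232.0.0/15


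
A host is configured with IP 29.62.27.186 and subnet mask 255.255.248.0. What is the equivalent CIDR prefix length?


Binary: 11111111.11111111.11111000.00000000
Count leading 1s
Prefix: /21


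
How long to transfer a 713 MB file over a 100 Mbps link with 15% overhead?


Effective throughput = 100 * (1 - 15/100) = 85 Mbps
File size in Mb = 713 * 8 = 5704 Mb
Time = 5704 / 85
Time = 67.1059 seconds


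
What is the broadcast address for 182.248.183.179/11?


Network: 182.224.0.0/11
Host bits = 21
Set all host bits to 1:
Broadcast: 182.255.255.255


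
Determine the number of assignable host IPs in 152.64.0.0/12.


Host bits = 32 - 12 = 20
Total addresses = 2^20 = 1048576
Usable = total - 2 (network and broadcast)
Usable hosts: 1048574


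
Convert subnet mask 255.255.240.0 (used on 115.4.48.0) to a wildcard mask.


Subnet mask: 255.255.240.0
Wildcard = 255.255.255.255 - subnet mask
255 - 255 = 0
255 - 255 = 0
255 - 240 = 15
255 - 0 = 255
Wildcard: 0.0.15.255


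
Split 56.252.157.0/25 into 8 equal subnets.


New prefix = 25 + 3 = 28
Each subnet has 16 addresses
  56.252.157.0/28
  56.252.157.16/28
  56.252.157.32/28
  56.252.157.48/28
  56.252.157.64/28
  56.252.157.80/28
  56.252.157.96/28
  56.252.157.112/28
Subnets: 56.252.157.0/28, 56.252.157.16/28, 56.252.157.32/28, 56.252.157.48/28, 56.252.157.64/28, 56.252.157.80/28, 56.252.157.96/28, 56.252.157.112/28


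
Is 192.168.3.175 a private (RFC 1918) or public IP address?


RFC 1918 private ranges:
  10.0.0.0/8 (10.0.0.0 - 10.255.255.255)
  172.16.0.0/12 (172.16.0.0 - 172.31.255.255)
  192.168.0.0/16 (192.168.0.0 - 192.168.255.255)
Private (in 192.168.0.0/16)


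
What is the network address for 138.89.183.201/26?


IP:   10001010.01011001.10110111.11001001
Mask: 11111111.11111111.11111111.11000000
AND operation:
Net:  10001010.01011001.10110111.11000000
Network: 138.89.183.192/26


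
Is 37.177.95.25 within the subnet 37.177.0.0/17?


Subnet network: 37.177.0.0
Test IP AND mask: 37.177.0.0
Yes, 37.177.95.25 is in 37.177.0.0/17


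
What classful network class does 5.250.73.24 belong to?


First octet: 5
Binary: 00000101
0xxxxxxx -> Class A (1-126)
Class A, default mask 255.0.0.0 (/8)


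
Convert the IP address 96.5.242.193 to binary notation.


96 = 01100000
5 = 00000101
242 = 11110010
193 = 11000001
Binary: 01100000.00000101.11110010.11000001


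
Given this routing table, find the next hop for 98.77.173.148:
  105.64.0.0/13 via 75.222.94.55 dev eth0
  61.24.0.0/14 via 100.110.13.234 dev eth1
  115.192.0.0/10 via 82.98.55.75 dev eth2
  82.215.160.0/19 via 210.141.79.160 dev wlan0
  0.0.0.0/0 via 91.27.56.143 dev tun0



Longest prefix match for 98.77.173.148:
  /13 105.64.0.0: no
  /14 61.24.0.0: no
  /10 115.192.0.0: no
  /19 82.215.160.0: no
  /0 0.0.0.0: MATCH
Selected: next-hop 91.27.56.143 via tun0 (matched /0)


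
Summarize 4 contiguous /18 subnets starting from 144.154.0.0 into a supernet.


Original prefix: /18
Number of subnets: 4 = 2^2
New prefix = 18 - 2 = 16
Supernet: 144.154.0.0/16


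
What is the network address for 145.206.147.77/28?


IP:   10010001.11001110.10010011.01001101
Mask: 11111111.11111111.11111111.11110000
AND operation:
Net:  10010001.11001110.10010011.01000000
Network: 145.206.147.64/28


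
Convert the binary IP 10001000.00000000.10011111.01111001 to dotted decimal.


10001000 = 136
00000000 = 0
10011111 = 159
01111001 = 121
IP: 136.0.159.121


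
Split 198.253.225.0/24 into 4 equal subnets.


New prefix = 24 + 2 = 26
Each subnet has 64 addresses
  198.253.225.0/26
  198.253.225.64/26
  198.253.225.128/26
  198.253.225.192/26
Subnets: 198.253.225.0/26, 198.253.225.64/26, 198.253.225.128/26, 198.253.225.192/26


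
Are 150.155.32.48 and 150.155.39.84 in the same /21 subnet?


Mask: 255.255.248.0
150.155.32.48 AND mask = 150.155.32.0
150.155.39.84 AND mask = 150.155.32.0
Yes, same subnet (150.155.32.0)


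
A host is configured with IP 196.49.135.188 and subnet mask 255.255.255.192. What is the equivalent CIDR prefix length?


Binary: 11111111.11111111.11111111.11000000
Count leading 1s
Prefix: /26


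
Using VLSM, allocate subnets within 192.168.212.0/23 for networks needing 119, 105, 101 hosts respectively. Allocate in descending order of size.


119 hosts -> /25 (126 usable): 192.168.212.0/25
105 hosts -> /25 (126 usable): 192.168.212.128/25
101 hosts -> /25 (126 usable): 192.168.213.0/25
Allocation: 192.168.212.0/25 (119 hosts, 126 usable); 192.168.212.128/25 (105 hosts, 126 usable); 192.168.213.0/25 (101 hosts, 126 usable)


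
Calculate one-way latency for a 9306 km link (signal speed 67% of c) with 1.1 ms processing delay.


Speed = 0.67 * 3e5 km/s = 201000 km/s
Propagation delay = 9306 / 201000 = 0.0463 s = 46.2985 ms
Processing delay = 1.1 ms
Total one-way latency = 47.3985 ms


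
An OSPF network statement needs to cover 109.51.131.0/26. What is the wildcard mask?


Subnet mask: 255.255.255.192
Wildcard = 255.255.255.255 - subnet mask
255 - 255 = 0
255 - 255 = 0
255 - 255 = 0
255 - 192 = 63
Wildcard: 0.0.0.63


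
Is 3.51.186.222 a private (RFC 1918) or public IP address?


RFC 1918 private ranges:
  10.0.0.0/8 (10.0.0.0 - 10.255.255.255)
  172.16.0.0/12 (172.16.0.0 - 172.31.255.255)
  192.168.0.0/16 (192.168.0.0 - 192.168.255.255)
Public (not in any RFC 1918 range)


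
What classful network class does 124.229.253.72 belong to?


First octet: 124
Binary: 01111100
0xxxxxxx -> Class A (1-126)
Class A, default mask 255.0.0.0 (/8)


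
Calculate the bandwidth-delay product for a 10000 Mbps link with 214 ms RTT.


BDP = bandwidth * RTT
= 10000 Mbps * 214 ms
= 10000 * 1e6 * 214 / 1000 bits
= 2140000000 bits
= 267500000 bytes
= 261230.4688 KB
BDP = 2140000000 bits (267500000 bytes)


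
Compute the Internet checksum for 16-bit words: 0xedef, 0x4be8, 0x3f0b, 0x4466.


Sum all words (with carry folding):
+ 0xedef = 0xedef
+ 0x4be8 = 0x39d8
+ 0x3f0b = 0x78e3
+ 0x4466 = 0xbd49
One's complement: ~0xbd49
Checksum = 0x42b6


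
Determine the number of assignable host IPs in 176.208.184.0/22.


Host bits = 32 - 22 = 10
Total addresses = 2^10 = 1024
Usable = total - 2 (network and broadcast)
Usable hosts: 1022


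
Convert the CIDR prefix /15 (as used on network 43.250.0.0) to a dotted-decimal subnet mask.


/15 means 15 network bits, 17 host bits
Binary: 11111111111111100000000000000000
Mask: 255.254.0.0


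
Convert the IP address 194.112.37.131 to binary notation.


194 = 11000010
112 = 01110000
37 = 00100101
131 = 10000011
Binary: 11000010.01110000.00100101.10000011


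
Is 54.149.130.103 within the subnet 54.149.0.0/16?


Subnet network: 54.149.0.0
Test IP AND mask: 54.149.0.0
Yes, 54.149.130.103 is in 54.149.0.0/16


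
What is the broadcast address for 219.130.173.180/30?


Network: 219.130.173.180/30
Host bits = 2
Set all host bits to 1:
Broadcast: 219.130.173.183


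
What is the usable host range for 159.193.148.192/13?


Network: 159.192.0.0
Broadcast: 159.199.255.255
First usable = network + 1
Last usable = broadcast - 1
Range: 159.192.0.1 to 159.199.255.254


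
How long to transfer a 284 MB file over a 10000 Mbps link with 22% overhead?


Effective throughput = 10000 * (1 - 22/100) = 7800 Mbps
File size in Mb = 284 * 8 = 2272 Mb
Time = 2272 / 7800
Time = 0.2913 seconds


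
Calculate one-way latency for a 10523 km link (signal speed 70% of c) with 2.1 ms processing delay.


Speed = 0.7 * 3e5 km/s = 210000 km/s
Propagation delay = 10523 / 210000 = 0.0501 s = 50.1095 ms
Processing delay = 2.1 ms
Total one-way latency = 52.2095 ms


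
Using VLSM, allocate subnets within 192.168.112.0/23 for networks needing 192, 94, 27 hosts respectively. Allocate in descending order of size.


192 hosts -> /24 (254 usable): 192.168.112.0/24
94 hosts -> /25 (126 usable): 192.168.113.0/25
27 hosts -> /27 (30 usable): 192.168.113.128/27
Allocation: 192.168.112.0/24 (192 hosts, 254 usable); 192.168.113.0/25 (94 hosts, 126 usable); 192.168.113.128/27 (27 hosts, 30 usable)


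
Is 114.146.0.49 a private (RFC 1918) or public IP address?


RFC 1918 private ranges:
  10.0.0.0/8 (10.0.0.0 - 10.255.255.255)
  172.16.0.0/12 (172.16.0.0 - 172.31.255.255)
  192.168.0.0/16 (192.168.0.0 - 192.168.255.255)
Public (not in any RFC 1918 range)


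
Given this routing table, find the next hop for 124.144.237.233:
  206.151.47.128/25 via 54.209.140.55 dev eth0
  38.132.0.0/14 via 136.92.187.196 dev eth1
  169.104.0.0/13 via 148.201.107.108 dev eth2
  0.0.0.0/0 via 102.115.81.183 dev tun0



Longest prefix match for 124.144.237.233:
  /25 206.151.47.128: no
  /14 38.132.0.0: no
  /13 169.104.0.0: no
  /0 0.0.0.0: MATCH
Selected: next-hop 102.115.81.183 via tun0 (matched /0)


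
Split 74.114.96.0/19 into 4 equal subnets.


New prefix = 19 + 2 = 21
Each subnet has 2048 addresses
  74.114.96.0/21
  74.114.104.0/21
  74.114.112.0/21
  74.114.120.0/21
Subnets: 74.114.96.0/21, 74.114.104.0/21, 74.114.112.0/21, 74.114.120.0/21


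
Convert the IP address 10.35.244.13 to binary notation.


10 = 00001010
35 = 00100011
244 = 11110100
13 = 00001101
Binary: 00001010.00100011.11110100.00001101


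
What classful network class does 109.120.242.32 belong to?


First octet: 109
Binary: 01101101
0xxxxxxx -> Class A (1-126)
Class A, default mask 255.0.0.0 (/8)


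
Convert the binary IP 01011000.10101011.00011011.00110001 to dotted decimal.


01011000 = 88
10101011 = 171
00011011 = 27
00110001 = 49
IP: 88.171.27.49


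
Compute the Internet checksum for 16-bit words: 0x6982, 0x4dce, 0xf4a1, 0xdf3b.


Sum all words (with carry folding):
+ 0x6982 = 0x6982
+ 0x4dce = 0xb750
+ 0xf4a1 = 0xabf2
+ 0xdf3b = 0x8b2e
One's complement: ~0x8b2e
Checksum = 0x74d1


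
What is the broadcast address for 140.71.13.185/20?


Network: 140.71.0.0/20
Host bits = 12
Set all host bits to 1:
Broadcast: 140.71.15.255


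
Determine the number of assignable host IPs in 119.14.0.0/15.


Host bits = 32 - 15 = 17
Total addresses = 2^17 = 131072
Usable = total - 2 (network and broadcast)
Usable hosts: 131070


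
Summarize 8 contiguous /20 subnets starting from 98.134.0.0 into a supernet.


Original prefix: /20
Number of subnets: 8 = 2^3
New prefix = 20 - 3 = 17
Supernet: 98.134.0.0/17


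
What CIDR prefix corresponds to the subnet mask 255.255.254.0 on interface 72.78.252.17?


Binary: 11111111.11111111.11111110.00000000
Count leading 1s
Prefix: /23


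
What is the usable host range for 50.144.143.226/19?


Network: 50.144.128.0
Broadcast: 50.144.159.255
First usable = network + 1
Last usable = broadcast - 1
Range: 50.144.128.1 to 50.144.159.254


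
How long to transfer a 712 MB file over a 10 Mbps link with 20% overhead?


Effective throughput = 10 * (1 - 20/100) = 8 Mbps
File size in Mb = 712 * 8 = 5696 Mb
Time = 5696 / 8
Time = 712 seconds


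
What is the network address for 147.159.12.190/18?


IP:   10010011.10011111.00001100.10111110
Mask: 11111111.11111111.11000000.00000000
AND operation:
Net:  10010011.10011111.00000000.00000000
Network: 147.159.0.0/18


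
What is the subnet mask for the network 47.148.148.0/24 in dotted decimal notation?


/24 means 24 network bits, 8 host bits
Binary: 11111111111111111111111100000000
Mask: 255.255.255.0


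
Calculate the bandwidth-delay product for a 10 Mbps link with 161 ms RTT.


BDP = bandwidth * RTT
= 10 Mbps * 161 ms
= 10 * 1e6 * 161 / 1000 bits
= 1610000 bits
= 201250 bytes
= 196.5332 KB
BDP = 1610000 bits (201250 bytes)


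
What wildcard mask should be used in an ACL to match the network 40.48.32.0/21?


Subnet mask: 255.255.248.0
Wildcard = 255.255.255.255 - subnet mask
255 - 255 = 0
255 - 255 = 0
255 - 248 = 7
255 - 0 = 255
Wildcard: 0.0.7.255


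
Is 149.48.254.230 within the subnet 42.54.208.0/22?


Subnet network: 42.54.208.0
Test IP AND mask: 149.48.252.0
No, 149.48.254.230 is not in 42.54.208.0/22


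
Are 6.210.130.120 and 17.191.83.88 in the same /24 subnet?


Mask: 255.255.255.0
6.210.130.120 AND mask = 6.210.130.0
17.191.83.88 AND mask = 17.191.83.0
No, different subnets (6.210.130.0 vs 17.191.83.0)


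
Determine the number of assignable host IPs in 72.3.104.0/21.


Host bits = 32 - 21 = 11
Total addresses = 2^11 = 2048
Usable = total - 2 (network and broadcast)
Usable hosts: 2046


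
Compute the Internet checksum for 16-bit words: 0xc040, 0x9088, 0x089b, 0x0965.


Sum all words (with carry folding):
+ 0xc040 = 0xc040
+ 0x9088 = 0x50c9
+ 0x089b = 0x5964
+ 0x0965 = 0x62c9
One's complement: ~0x62c9
Checksum = 0x9d36


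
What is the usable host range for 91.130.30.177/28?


Network: 91.130.30.176
Broadcast: 91.130.30.191
First usable = network + 1
Last usable = broadcast - 1
Range: 91.130.30.177 to 91.130.30.190


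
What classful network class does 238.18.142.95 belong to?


First octet: 238
Binary: 11101110
1110xxxx -> Class D (224-239)
Class D (multicast), default mask N/A


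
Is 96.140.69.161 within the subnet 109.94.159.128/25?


Subnet network: 109.94.159.128
Test IP AND mask: 96.140.69.128
No, 96.140.69.161 is not in 109.94.159.128/25


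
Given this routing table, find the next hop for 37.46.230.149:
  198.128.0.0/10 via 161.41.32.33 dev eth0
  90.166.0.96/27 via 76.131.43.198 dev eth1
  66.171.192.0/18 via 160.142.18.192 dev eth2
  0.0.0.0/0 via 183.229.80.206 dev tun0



Longest prefix match for 37.46.230.149:
  /10 198.128.0.0: no
  /27 90.166.0.96: no
  /18 66.171.192.0: no
  /0 0.0.0.0: MATCH
Selected: next-hop 183.229.80.206 via tun0 (matched /0)


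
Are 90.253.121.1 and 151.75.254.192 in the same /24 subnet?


Mask: 255.255.255.0
90.253.121.1 AND mask = 90.253.121.0
151.75.254.192 AND mask = 151.75.254.0
No, different subnets (90.253.121.0 vs 151.75.254.0)


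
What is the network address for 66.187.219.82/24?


IP:   01000010.10111011.11011011.01010010
Mask: 11111111.11111111.11111111.00000000
AND operation:
Net:  01000010.10111011.11011011.00000000
Network: 66.187.219.0/24


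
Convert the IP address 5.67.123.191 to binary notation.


5 = 00000101
67 = 01000011
123 = 01111011
191 = 10111111
Binary: 00000101.01000011.01111011.10111111


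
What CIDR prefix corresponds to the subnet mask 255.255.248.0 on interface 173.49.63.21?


Binary: 11111111.11111111.11111000.00000000
Count leading 1s
Prefix: /21


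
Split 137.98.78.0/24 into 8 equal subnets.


New prefix = 24 + 3 = 27
Each subnet has 32 addresses
  137.98.78.0/27
  137.98.78.32/27
  137.98.78.64/27
  137.98.78.96/27
  137.98.78.128/27
  137.98.78.160/27
  137.98.78.192/27
  137.98.78.224/27
Subnets: 137.98.78.0/27, 137.98.78.32/27, 137.98.78.64/27, 137.98.78.96/27, 137.98.78.128/27, 137.98.78.160/27, 137.98.78.192/27, 137.98.78.224/27


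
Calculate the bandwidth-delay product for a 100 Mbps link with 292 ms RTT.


BDP = bandwidth * RTT
= 100 Mbps * 292 ms
= 100 * 1e6 * 292 / 1000 bits
= 29200000 bits
= 3650000 bytes
= 3564.4531 KB
BDP = 29200000 bits (3650000 bytes)


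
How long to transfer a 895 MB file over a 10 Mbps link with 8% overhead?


Effective throughput = 10 * (1 - 8/100) = 9.2 Mbps
File size in Mb = 895 * 8 = 7160 Mb
Time = 7160 / 9.2
Time = 778.2609 seconds


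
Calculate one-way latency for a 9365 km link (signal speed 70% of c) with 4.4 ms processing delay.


Speed = 0.7 * 3e5 km/s = 210000 km/s
Propagation delay = 9365 / 210000 = 0.0446 s = 44.5952 ms
Processing delay = 4.4 ms
Total one-way latency = 48.9952 ms


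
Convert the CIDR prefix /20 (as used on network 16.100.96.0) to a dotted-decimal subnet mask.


/20 means 20 network bits, 12 host bits
Binary: 11111111111111111111000000000000
Mask: 255.255.240.0


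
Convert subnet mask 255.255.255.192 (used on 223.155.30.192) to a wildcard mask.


Subnet mask: 255.255.255.192
Wildcard = 255.255.255.255 - subnet mask
255 - 255 = 0
255 - 255 = 0
255 - 255 = 0
255 - 192 = 63
Wildcard: 0.0.0.63


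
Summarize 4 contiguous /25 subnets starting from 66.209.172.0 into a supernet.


Original prefix: /25
Number of subnets: 4 = 2^2
New prefix = 25 - 2 = 23
Supernet: 66.209.172.0/23


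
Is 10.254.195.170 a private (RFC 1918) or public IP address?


RFC 1918 private ranges:
  10.0.0.0/8 (10.0.0.0 - 10.255.255.255)
  172.16.0.0/12 (172.16.0.0 - 172.31.255.255)
  192.168.0.0/16 (192.168.0.0 - 192.168.255.255)
Private (in 10.0.0.0/8)


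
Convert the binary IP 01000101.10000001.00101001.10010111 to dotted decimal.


01000101 = 69
10000001 = 129
00101001 = 41
10010111 = 151
IP: 69.129.41.151


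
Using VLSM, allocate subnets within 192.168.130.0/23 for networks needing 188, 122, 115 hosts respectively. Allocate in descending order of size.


188 hosts -> /24 (254 usable): 192.168.130.0/24
122 hosts -> /25 (126 usable): 192.168.131.0/25
115 hosts -> /25 (126 usable): 192.168.131.128/25
Allocation: 192.168.130.0/24 (188 hosts, 254 usable); 192.168.131.0/25 (122 hosts, 126 usable); 192.168.131.128/25 (115 hosts, 126 usable)


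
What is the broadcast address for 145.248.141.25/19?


Network: 145.248.128.0/19
Host bits = 13
Set all host bits to 1:
Broadcast: 145.248.159.255


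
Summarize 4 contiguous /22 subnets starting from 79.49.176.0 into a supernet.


Original prefix: /22
Number of subnets: 4 = 2^2
New prefix = 22 - 2 = 20
Supernet: 79.49.176.0/20


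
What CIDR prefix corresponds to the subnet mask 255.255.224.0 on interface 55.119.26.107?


Binary: 11111111.11111111.11100000.00000000
Count leading 1s
Prefix: /19


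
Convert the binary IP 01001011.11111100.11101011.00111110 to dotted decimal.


01001011 = 75
11111100 = 252
11101011 = 235
00111110 = 62
IP: 75.252.235.62


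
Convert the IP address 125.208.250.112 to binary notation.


125 = 01111101
208 = 11010000
250 = 11111010
112 = 01110000
Binary: 01111101.11010000.11111010.01110000


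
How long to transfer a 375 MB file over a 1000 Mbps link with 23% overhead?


Effective throughput = 1000 * (1 - 23/100) = 770 Mbps
File size in Mb = 375 * 8 = 3000 Mb
Time = 3000 / 770
Time = 3.8961 seconds


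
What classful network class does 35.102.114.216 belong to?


First octet: 35
Binary: 00100011
0xxxxxxx -> Class A (1-126)
Class A, default mask 255.0.0.0 (/8)


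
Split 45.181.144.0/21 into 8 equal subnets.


New prefix = 21 + 3 = 24
Each subnet has 256 addresses
  45.181.144.0/24
  45.181.145.0/24
  45.181.146.0/24
  45.181.147.0/24
  45.181.148.0/24
  45.181.149.0/24
  45.181.150.0/24
  45.181.151.0/24
Subnets: 45.181.144.0/24, 45.181.145.0/24, 45.181.146.0/24, 45.181.147.0/24, 45.181.148.0/24, 45.181.149.0/24, 45.181.150.0/24, 45.181.151.0/24


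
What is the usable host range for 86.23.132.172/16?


Network: 86.23.0.0
Broadcast: 86.23.255.255
First usable = network + 1
Last usable = broadcast - 1
Range: 86.23.0.1 to 86.23.255.254


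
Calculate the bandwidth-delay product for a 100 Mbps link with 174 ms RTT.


BDP = bandwidth * RTT
= 100 Mbps * 174 ms
= 100 * 1e6 * 174 / 1000 bits
= 17400000 bits
= 2175000 bytes
= 2124.0234 KB
BDP = 17400000 bits (2175000 bytes)


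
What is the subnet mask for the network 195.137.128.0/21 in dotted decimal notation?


/21 means 21 network bits, 11 host bits
Binary: 11111111111111111111100000000000
Mask: 255.255.248.0


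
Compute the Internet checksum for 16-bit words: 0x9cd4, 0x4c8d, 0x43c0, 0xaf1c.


Sum all words (with carry folding):
+ 0x9cd4 = 0x9cd4
+ 0x4c8d = 0xe961
+ 0x43c0 = 0x2d22
+ 0xaf1c = 0xdc3e
One's complement: ~0xdc3e
Checksum = 0x23c1


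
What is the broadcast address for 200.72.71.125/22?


Network: 200.72.68.0/22
Host bits = 10
Set all host bits to 1:
Broadcast: 200.72.71.255


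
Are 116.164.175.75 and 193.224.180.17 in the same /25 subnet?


Mask: 255.255.255.128
116.164.175.75 AND mask = 116.164.175.0
193.224.180.17 AND mask = 193.224.180.0
No, different subnets (116.164.175.0 vs 193.224.180.0)


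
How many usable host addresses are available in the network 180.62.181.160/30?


Host bits = 32 - 30 = 2
Total addresses = 2^2 = 4
Usable = total - 2 (network and broadcast)
Usable hosts: 2


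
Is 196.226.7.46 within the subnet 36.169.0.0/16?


Subnet network: 36.169.0.0
Test IP AND mask: 196.226.0.0
No, 196.226.7.46 is not in 36.169.0.0/16


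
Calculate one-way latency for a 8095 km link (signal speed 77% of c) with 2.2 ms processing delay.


Speed = 0.77 * 3e5 km/s = 231000 km/s
Propagation delay = 8095 / 231000 = 0.035 s = 35.0433 ms
Processing delay = 2.2 ms
Total one-way latency = 37.2433 ms


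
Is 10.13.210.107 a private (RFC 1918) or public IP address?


RFC 1918 private ranges:
  10.0.0.0/8 (10.0.0.0 - 10.255.255.255)
  172.16.0.0/12 (172.16.0.0 - 172.31.255.255)
  192.168.0.0/16 (192.168.0.0 - 192.168.255.255)
Private (in 10.0.0.0/8)


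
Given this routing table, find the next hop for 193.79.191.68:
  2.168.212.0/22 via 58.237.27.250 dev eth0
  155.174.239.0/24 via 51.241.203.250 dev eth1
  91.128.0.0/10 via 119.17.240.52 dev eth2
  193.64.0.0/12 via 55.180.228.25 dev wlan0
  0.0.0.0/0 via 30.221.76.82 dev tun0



Longest prefix match for 193.79.191.68:
  /22 2.168.212.0: no
  /24 155.174.239.0: no
  /10 91.128.0.0: no
  /12 193.64.0.0: MATCH
  /0 0.0.0.0: MATCH
Selected: next-hop 55.180.228.25 via wlan0 (matched /12)


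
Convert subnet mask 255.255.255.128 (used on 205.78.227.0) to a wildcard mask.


Subnet mask: 255.255.255.128
Wildcard = 255.255.255.255 - subnet mask
255 - 255 = 0
255 - 255 = 0
255 - 255 = 0
255 - 128 = 127
Wildcard: 0.0.0.127


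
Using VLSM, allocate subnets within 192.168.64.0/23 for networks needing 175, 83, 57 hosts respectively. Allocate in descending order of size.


175 hosts -> /24 (254 usable): 192.168.64.0/24
83 hosts -> /25 (126 usable): 192.168.65.0/25
57 hosts -> /26 (62 usable): 192.168.65.128/26
Allocation: 192.168.64.0/24 (175 hosts, 254 usable); 192.168.65.0/25 (83 hosts, 126 usable); 192.168.65.128/26 (57 hosts, 62 usable)


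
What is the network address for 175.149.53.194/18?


IP:   10101111.10010101.00110101.11000010
Mask: 11111111.11111111.11000000.00000000
AND operation:
Net:  10101111.10010101.00000000.00000000
Network: 175.149.0.0/18


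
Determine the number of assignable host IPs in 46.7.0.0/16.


Host bits = 32 - 16 = 16
Total addresses = 2^16 = 65536
Usable = total - 2 (network and broadcast)
Usable hosts: 65534


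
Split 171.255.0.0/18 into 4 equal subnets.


New prefix = 18 + 2 = 20
Each subnet has 4096 addresses
  171.255.0.0/20
  171.255.16.0/20
  171.255.32.0/20
  171.255.48.0/20
Subnets: 171.255.0.0/20, 171.255.16.0/20, 171.255.32.0/20, 171.255.48.0/20


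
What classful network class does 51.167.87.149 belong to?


First octet: 51
Binary: 00110011
0xxxxxxx -> Class A (1-126)
Class A, default mask 255.0.0.0 (/8)


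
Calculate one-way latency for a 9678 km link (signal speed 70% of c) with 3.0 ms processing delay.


Speed = 0.7 * 3e5 km/s = 210000 km/s
Propagation delay = 9678 / 210000 = 0.0461 s = 46.0857 ms
Processing delay = 3.0 ms
Total one-way latency = 49.0857 ms


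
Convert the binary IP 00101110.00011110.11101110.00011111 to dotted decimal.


00101110 = 46
00011110 = 30
11101110 = 238
00011111 = 31
IP: 46.30.238.31


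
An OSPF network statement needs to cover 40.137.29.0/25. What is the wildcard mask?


Subnet mask: 255.255.255.128
Wildcard = 255.255.255.255 - subnet mask
255 - 255 = 0
255 - 255 = 0
255 - 255 = 0
255 - 128 = 127
Wildcard: 0.0.0.127


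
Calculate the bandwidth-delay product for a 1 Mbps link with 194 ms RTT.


BDP = bandwidth * RTT
= 1 Mbps * 194 ms
= 1 * 1e6 * 194 / 1000 bits
= 194000 bits
= 24250 bytes
= 23.6816 KB
BDP = 194000 bits (24250 bytes)


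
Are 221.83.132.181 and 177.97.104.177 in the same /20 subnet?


Mask: 255.255.240.0
221.83.132.181 AND mask = 221.83.128.0
177.97.104.177 AND mask = 177.97.96.0
No, different subnets (221.83.128.0 vs 177.97.96.0)


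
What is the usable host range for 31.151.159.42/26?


Network: 31.151.159.0
Broadcast: 31.151.159.63
First usable = network + 1
Last usable = broadcast - 1
Range: 31.151.159.1 to 31.151.159.62


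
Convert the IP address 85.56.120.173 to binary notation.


85 = 01010101
56 = 00111000
120 = 01111000
173 = 10101101
Binary: 01010101.00111000.01111000.10101101


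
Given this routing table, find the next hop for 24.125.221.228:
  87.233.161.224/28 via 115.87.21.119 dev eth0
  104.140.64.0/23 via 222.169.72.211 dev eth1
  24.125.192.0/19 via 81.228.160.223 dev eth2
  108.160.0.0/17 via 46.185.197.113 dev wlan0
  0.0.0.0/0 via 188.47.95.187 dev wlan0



Longest prefix match for 24.125.221.228:
  /28 87.233.161.224: no
  /23 104.140.64.0: no
  /19 24.125.192.0: MATCH
  /17 108.160.0.0: no
  /0 0.0.0.0: MATCH
Selected: next-hop 81.228.160.223 via eth2 (matched /19)


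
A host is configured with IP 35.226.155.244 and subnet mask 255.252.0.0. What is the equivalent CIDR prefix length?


Binary: 11111111.11111100.00000000.00000000
Count leading 1s
Prefix: /14


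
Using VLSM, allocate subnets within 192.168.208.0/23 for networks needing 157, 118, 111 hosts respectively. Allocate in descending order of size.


157 hosts -> /24 (254 usable): 192.168.208.0/24
118 hosts -> /25 (126 usable): 192.168.209.0/25
111 hosts -> /25 (126 usable): 192.168.209.128/25
Allocation: 192.168.208.0/24 (157 hosts, 254 usable); 192.168.209.0/25 (118 hosts, 126 usable); 192.168.209.128/25 (111 hosts, 126 usable)


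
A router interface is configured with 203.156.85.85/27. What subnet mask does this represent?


/27 means 27 network bits, 5 host bits
Binary: 11111111111111111111111111100000
Mask: 255.255.255.224


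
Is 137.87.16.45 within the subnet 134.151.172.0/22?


Subnet network: 134.151.172.0
Test IP AND mask: 137.87.16.0
No, 137.87.16.45 is not in 134.151.172.0/22


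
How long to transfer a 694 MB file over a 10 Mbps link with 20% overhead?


Effective throughput = 10 * (1 - 20/100) = 8 Mbps
File size in Mb = 694 * 8 = 5552 Mb
Time = 5552 / 8
Time = 694 seconds


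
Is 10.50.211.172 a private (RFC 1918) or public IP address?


RFC 1918 private ranges:
  10.0.0.0/8 (10.0.0.0 - 10.255.255.255)
  172.16.0.0/12 (172.16.0.0 - 172.31.255.255)
  192.168.0.0/16 (192.168.0.0 - 192.168.255.255)
Private (in 10.0.0.0/8)


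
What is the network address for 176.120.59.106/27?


IP:   10110000.01111000.00111011.01101010
Mask: 11111111.11111111.11111111.11100000
AND operation:
Net:  10110000.01111000.00111011.01100000
Network: 176.120.59.96/27


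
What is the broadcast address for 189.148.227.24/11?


Network: 189.128.0.0/11
Host bits = 21
Set all host bits to 1:
Broadcast: 189.159.255.255


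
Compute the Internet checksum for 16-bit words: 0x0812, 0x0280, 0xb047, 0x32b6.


Sum all words (with carry folding):
+ 0x0812 = 0x0812
+ 0x0280 = 0x0a92
+ 0xb047 = 0xbad9
+ 0x32b6 = 0xed8f
One's complement: ~0xed8f
Checksum = 0x1270


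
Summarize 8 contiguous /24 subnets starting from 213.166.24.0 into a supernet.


Original prefix: /24
Number of subnets: 8 = 2^3
New prefix = 24 - 3 = 21
Supernet: 213.166.24.0/21


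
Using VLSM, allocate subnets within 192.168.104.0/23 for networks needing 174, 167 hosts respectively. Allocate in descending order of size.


174 hosts -> /24 (254 usable): 192.168.104.0/24
167 hosts -> /24 (254 usable): 192.168.105.0/24
Allocation: 192.168.104.0/24 (174 hosts, 254 usable); 192.168.105.0/24 (167 hosts, 254 usable)


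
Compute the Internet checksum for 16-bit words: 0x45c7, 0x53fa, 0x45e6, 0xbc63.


Sum all words (with carry folding):
+ 0x45c7 = 0x45c7
+ 0x53fa = 0x99c1
+ 0x45e6 = 0xdfa7
+ 0xbc63 = 0x9c0b
One's complement: ~0x9c0b
Checksum = 0x63f4


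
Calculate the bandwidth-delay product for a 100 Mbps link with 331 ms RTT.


BDP = bandwidth * RTT
= 100 Mbps * 331 ms
= 100 * 1e6 * 331 / 1000 bits
= 33100000 bits
= 4137500 bytes
= 4040.5273 KB
BDP = 33100000 bits (4137500 bytes)


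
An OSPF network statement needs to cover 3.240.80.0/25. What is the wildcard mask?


Subnet mask: 255.255.255.128
Wildcard = 255.255.255.255 - subnet mask
255 - 255 = 0
255 - 255 = 0
255 - 255 = 0
255 - 128 = 127
Wildcard: 0.0.0.127


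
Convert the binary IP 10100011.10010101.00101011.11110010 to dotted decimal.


10100011 = 163
10010101 = 149
00101011 = 43
11110010 = 242
IP: 163.149.43.242


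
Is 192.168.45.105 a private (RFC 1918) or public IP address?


RFC 1918 private ranges:
  10.0.0.0/8 (10.0.0.0 - 10.255.255.255)
  172.16.0.0/12 (172.16.0.0 - 172.31.255.255)
  192.168.0.0/16 (192.168.0.0 - 192.168.255.255)
Private (in 192.168.0.0/16)


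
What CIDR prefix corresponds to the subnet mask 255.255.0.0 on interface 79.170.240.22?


Binary: 11111111.11111111.00000000.00000000
Count leading 1s
Prefix: /16


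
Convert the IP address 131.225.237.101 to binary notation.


131 = 10000011
225 = 11100001
237 = 11101101
101 = 01100101
Binary: 10000011.11100001.11101101.01100101


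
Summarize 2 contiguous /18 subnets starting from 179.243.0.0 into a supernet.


Original prefix: /18
Number of subnets: 2 = 2^1
New prefix = 18 - 1 = 17
Supernet: 179.243.0.0/17


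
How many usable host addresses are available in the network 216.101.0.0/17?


Host bits = 32 - 17 = 15
Total addresses = 2^15 = 32768
Usable = total - 2 (network and broadcast)
Usable hosts: 32766


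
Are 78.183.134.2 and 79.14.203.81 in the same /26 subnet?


Mask: 255.255.255.192
78.183.134.2 AND mask = 78.183.134.0
79.14.203.81 AND mask = 79.14.203.64
No, different subnets (78.183.134.0 vs 79.14.203.64)


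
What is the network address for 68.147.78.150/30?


IP:   01000100.10010011.01001110.10010110
Mask: 11111111.11111111.11111111.11111100
AND operation:
Net:  01000100.10010011.01001110.10010100
Network: 68.147.78.148/30


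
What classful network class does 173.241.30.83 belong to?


First octet: 173
Binary: 10101101
10xxxxxx -> Class B (128-191)
Class B, default mask 255.255.0.0 (/16)


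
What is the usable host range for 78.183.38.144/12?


Network: 78.176.0.0
Broadcast: 78.191.255.255
First usable = network + 1
Last usable = broadcast - 1
Range: 78.176.0.1 to 78.191.255.254


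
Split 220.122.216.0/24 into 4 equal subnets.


New prefix = 24 + 2 = 26
Each subnet has 64 addresses
  220.122.216.0/26
  220.122.216.64/26
  220.122.216.128/26
  220.122.216.192/26
Subnets: 220.122.216.0/26, 220.122.216.64/26, 220.122.216.128/26, 220.122.216.192/26


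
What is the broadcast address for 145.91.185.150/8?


Network: 145.0.0.0/8
Host bits = 24
Set all host bits to 1:
Broadcast: 145.255.255.255


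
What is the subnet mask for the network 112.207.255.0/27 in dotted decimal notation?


/27 means 27 network bits, 5 host bits
Binary: 11111111111111111111111111100000
Mask: 255.255.255.224


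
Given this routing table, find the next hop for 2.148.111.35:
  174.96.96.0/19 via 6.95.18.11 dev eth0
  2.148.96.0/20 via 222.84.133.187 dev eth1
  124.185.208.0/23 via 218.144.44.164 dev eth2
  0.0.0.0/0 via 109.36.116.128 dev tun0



Longest prefix match for 2.148.111.35:
  /19 174.96.96.0: no
  /20 2.148.96.0: MATCH
  /23 124.185.208.0: no
  /0 0.0.0.0: MATCH
Selected: next-hop 222.84.133.187 via eth1 (matched /20)


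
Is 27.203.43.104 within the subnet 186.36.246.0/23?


Subnet network: 186.36.246.0
Test IP AND mask: 27.203.42.0
No, 27.203.43.104 is not in 186.36.246.0/23


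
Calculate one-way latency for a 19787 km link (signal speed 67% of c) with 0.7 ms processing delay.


Speed = 0.67 * 3e5 km/s = 201000 km/s
Propagation delay = 19787 / 201000 = 0.0984 s = 98.4428 ms
Processing delay = 0.7 ms
Total one-way latency = 99.1428 ms


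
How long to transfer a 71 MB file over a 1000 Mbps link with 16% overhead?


Effective throughput = 1000 * (1 - 16/100) = 840 Mbps
File size in Mb = 71 * 8 = 568 Mb
Time = 568 / 840
Time = 0.6762 seconds


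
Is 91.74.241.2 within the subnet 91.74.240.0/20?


Subnet network: 91.74.240.0
Test IP AND mask: 91.74.240.0
Yes, 91.74.241.2 is in 91.74.240.0/20


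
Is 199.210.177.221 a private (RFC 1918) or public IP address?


RFC 1918 private ranges:
  10.0.0.0/8 (10.0.0.0 - 10.255.255.255)
  172.16.0.0/12 (172.16.0.0 - 172.31.255.255)
  192.168.0.0/16 (192.168.0.0 - 192.168.255.255)
Public (not in any RFC 1918 range)


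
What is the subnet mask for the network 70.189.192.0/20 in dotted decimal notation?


/20 means 20 network bits, 12 host bits
Binary: 11111111111111111111000000000000
Mask: 255.255.240.0


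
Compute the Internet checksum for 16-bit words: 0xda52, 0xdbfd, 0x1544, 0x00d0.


Sum all words (with carry folding):
+ 0xda52 = 0xda52
+ 0xdbfd = 0xb650
+ 0x1544 = 0xcb94
+ 0x00d0 = 0xcc64
One's complement: ~0xcc64
Checksum = 0x339b


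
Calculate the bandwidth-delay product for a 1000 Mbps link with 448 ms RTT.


BDP = bandwidth * RTT
= 1000 Mbps * 448 ms
= 1000 * 1e6 * 448 / 1000 bits
= 448000000 bits
= 56000000 bytes
= 54687.5 KB
BDP = 448000000 bits (56000000 bytes)


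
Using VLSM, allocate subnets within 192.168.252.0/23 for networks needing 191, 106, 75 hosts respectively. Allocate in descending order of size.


191 hosts -> /24 (254 usable): 192.168.252.0/24
106 hosts -> /25 (126 usable): 192.168.253.0/25
75 hosts -> /25 (126 usable): 192.168.253.128/25
Allocation: 192.168.252.0/24 (191 hosts, 254 usable); 192.168.253.0/25 (106 hosts, 126 usable); 192.168.253.128/25 (75 hosts, 126 usable)


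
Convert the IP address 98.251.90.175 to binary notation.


98 = 01100010
251 = 11111011
90 = 01011010
175 = 10101111
Binary: 01100010.11111011.01011010.10101111


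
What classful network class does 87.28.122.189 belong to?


First octet: 87
Binary: 01010111
0xxxxxxx -> Class A (1-126)
Class A, default mask 255.0.0.0 (/8)


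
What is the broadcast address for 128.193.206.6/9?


Network: 128.128.0.0/9
Host bits = 23
Set all host bits to 1:
Broadcast: 128.255.255.255


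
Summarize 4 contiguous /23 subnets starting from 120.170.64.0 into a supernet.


Original prefix: /23
Number of subnets: 4 = 2^2
New prefix = 23 - 2 = 21
Supernet: 120.170.64.0/21


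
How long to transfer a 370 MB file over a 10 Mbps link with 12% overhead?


Effective throughput = 10 * (1 - 12/100) = 8.8 Mbps
File size in Mb = 370 * 8 = 2960 Mb
Time = 2960 / 8.8
Time = 336.3636 seconds


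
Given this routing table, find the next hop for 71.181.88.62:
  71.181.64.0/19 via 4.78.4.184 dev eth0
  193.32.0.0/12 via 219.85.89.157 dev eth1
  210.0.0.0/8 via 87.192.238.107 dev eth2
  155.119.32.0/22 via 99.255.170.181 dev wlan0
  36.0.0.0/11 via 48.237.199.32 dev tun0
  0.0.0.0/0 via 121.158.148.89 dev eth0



Longest prefix match for 71.181.88.62:
  /19 71.181.64.0: MATCH
  /12 193.32.0.0: no
  /8 210.0.0.0: no
  /22 155.119.32.0: no
  /11 36.0.0.0: no
  /0 0.0.0.0: MATCH
Selected: next-hop 4.78.4.184 via eth0 (matched /19)


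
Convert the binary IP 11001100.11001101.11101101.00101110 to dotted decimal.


11001100 = 204
11001101 = 205
11101101 = 237
00101110 = 46
IP: 204.205.237.46


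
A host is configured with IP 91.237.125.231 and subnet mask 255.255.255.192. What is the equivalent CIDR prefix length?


Binary: 11111111.11111111.11111111.11000000
Count leading 1s
Prefix: /26


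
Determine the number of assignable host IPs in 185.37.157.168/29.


Host bits = 32 - 29 = 3
Total addresses = 2^3 = 8
Usable = total - 2 (network and broadcast)
Usable hosts: 6


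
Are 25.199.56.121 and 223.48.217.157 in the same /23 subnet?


Mask: 255.255.254.0
25.199.56.121 AND mask = 25.199.56.0
223.48.217.157 AND mask = 223.48.216.0
No, different subnets (25.199.56.0 vs 223.48.216.0)


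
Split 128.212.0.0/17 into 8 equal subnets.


New prefix = 17 + 3 = 20
Each subnet has 4096 addresses
  128.212.0.0/20
  128.212.16.0/20
  128.212.32.0/20
  128.212.48.0/20
  128.212.64.0/20
  128.212.80.0/20
  128.212.96.0/20
  128.212.112.0/20
Subnets: 128.212.0.0/20, 128.212.16.0/20, 128.212.32.0/20, 128.212.48.0/20, 128.212.64.0/20, 128.212.80.0/20, 128.212.96.0/20, 128.212.112.0/20


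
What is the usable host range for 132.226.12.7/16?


Network: 132.226.0.0
Broadcast: 132.226.255.255
First usable = network + 1
Last usable = broadcast - 1
Range: 132.226.0.1 to 132.226.255.254


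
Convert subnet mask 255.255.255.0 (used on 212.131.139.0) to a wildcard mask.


Subnet mask: 255.255.255.0
Wildcard = 255.255.255.255 - subnet mask
255 - 255 = 0
255 - 255 = 0
255 - 255 = 0
255 - 0 = 255
Wildcard: 0.0.0.255


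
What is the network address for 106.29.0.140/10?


IP:   01101010.00011101.00000000.10001100
Mask: 11111111.11000000.00000000.00000000
AND operation:
Net:  01101010.00000000.00000000.00000000
Network: 106.0.0.0/10


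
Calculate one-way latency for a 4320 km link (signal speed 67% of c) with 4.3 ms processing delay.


Speed = 0.67 * 3e5 km/s = 201000 km/s
Propagation delay = 4320 / 201000 = 0.0215 s = 21.4925 ms
Processing delay = 4.3 ms
Total one-way latency = 25.7925 ms


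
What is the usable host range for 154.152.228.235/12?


Network: 154.144.0.0
Broadcast: 154.159.255.255
First usable = network + 1
Last usable = broadcast - 1
Range: 154.144.0.1 to 154.159.255.254


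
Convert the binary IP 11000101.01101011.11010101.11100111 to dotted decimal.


11000101 = 197
01101011 = 107
11010101 = 213
11100111 = 231
IP: 197.107.213.231


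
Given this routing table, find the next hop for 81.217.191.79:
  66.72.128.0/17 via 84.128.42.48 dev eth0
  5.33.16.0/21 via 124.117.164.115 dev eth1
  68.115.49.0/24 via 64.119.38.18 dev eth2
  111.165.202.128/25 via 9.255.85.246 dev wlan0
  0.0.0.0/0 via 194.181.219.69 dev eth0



Longest prefix match for 81.217.191.79:
  /17 66.72.128.0: no
  /21 5.33.16.0: no
  /24 68.115.49.0: no
  /25 111.165.202.128: no
  /0 0.0.0.0: MATCH
Selected: next-hop 194.181.219.69 via eth0 (matched /0)


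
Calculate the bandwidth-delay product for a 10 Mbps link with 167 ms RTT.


BDP = bandwidth * RTT
= 10 Mbps * 167 ms
= 10 * 1e6 * 167 / 1000 bits
= 1670000 bits
= 208750 bytes
= 203.8574 KB
BDP = 1670000 bits (208750 bytes)


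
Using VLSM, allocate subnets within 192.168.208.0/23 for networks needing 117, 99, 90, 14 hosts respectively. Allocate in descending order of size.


117 hosts -> /25 (126 usable): 192.168.208.0/25
99 hosts -> /25 (126 usable): 192.168.208.128/25
90 hosts -> /25 (126 usable): 192.168.209.0/25
14 hosts -> /28 (14 usable): 192.168.209.128/28
Allocation: 192.168.208.0/25 (117 hosts, 126 usable); 192.168.208.128/25 (99 hosts, 126 usable); 192.168.209.0/25 (90 hosts, 126 usable); 192.168.209.128/28 (14 hosts, 14 usable)
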